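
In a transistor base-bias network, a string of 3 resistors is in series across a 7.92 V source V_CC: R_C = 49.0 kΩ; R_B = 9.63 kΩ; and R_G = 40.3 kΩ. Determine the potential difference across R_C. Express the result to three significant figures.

V ≈ 3.92 V

Series total: ΣR = 49.0 + 9.63 + 40.3 = 98.93 kΩ.
By the voltage-divider rule, V = 7.92 × 49.00/98.93 = 3.923 V.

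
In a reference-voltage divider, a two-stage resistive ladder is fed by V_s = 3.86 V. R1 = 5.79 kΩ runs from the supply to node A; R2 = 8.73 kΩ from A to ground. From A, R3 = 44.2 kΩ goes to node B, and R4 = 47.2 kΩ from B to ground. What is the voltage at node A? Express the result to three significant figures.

V_A ≈ 2.24 V

Looking into the second stage from A: R3 + R4 = 91.40 kΩ appears in parallel with R2.
R2 ‖ (R3+R4) = 7.969 kΩ.
First divider: V_A = V_s · 7.969/(5.79 + 7.969) = 2.236 V.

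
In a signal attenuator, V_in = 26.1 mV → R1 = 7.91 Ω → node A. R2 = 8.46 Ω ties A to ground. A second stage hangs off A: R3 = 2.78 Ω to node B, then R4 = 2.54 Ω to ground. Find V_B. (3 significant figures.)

Node A sees R2 in parallel with the series input of stage 2, R3 + R4 = 5.320 Ω.
Effective lower resistance at A: R2 ‖ 5.320 = 3.266 Ω.
First divider: V_A = V_in · 3.266/(7.91 + 3.266) = 7.627 mV.
Then the unloaded second divider: V_B = V_A × R4/(R3+R4) = 7.627 × 0.4774 = 3.642 mV.

V_B ≈ 3.64 mV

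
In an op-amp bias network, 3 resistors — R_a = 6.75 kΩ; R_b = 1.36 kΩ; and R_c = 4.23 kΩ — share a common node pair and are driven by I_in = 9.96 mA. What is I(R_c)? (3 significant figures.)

I ≈ 2.10 mA

Conductances: ΣG = 1/6.75 + 1/1.36 + 1/4.23 = 1.120 (1/kΩ).
By the current-divider rule, I = I_in · G_k/ΣG = 9.96 × 0.2111 = 2.103 mA.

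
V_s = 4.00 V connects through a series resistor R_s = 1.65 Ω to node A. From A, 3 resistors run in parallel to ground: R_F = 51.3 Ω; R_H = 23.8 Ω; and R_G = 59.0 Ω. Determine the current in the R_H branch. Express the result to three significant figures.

I ≈ 0.149 A

Combine the parallel branches: R_p = (1/51.3 + 1/23.8 + 1/59.0)⁻¹ = 12.75 Ω.
V_A by voltage divider: V_A = 4.00 × 12.75/(1.65 + 12.75) = 3.542 V.
Branch current I = V_A/R_H = 3.542/23.8 = 0.1488 A.
(Check via current divider: I_total = 0.2779 A; share G_k/ΣG = 0.5355 → same result.)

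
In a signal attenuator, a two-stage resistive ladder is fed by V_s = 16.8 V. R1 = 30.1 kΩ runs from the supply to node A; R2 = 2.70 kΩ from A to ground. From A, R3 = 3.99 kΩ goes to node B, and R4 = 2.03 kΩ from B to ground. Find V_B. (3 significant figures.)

Looking into the second stage from A: R3 + R4 = 6.020 kΩ appears in parallel with R2.
Effective lower resistance at A: R2 ‖ 6.020 = 1.864 kΩ.
So V_A = 16.8 × 0.05832 = 0.9797 V.
V_B = V_A × 0.3372 = 0.3304 V.

V_B ≈ 0.330 V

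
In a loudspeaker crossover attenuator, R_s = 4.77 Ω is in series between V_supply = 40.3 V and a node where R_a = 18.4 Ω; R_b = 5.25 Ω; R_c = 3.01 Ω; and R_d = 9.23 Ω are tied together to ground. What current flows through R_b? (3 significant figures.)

Equivalent of the parallel group: R_p = 1.459 Ω.
Node voltage V_A = V_supply · R_p/(R_s + R_p) = 40.3 × 0.2342 = 9.439 V.
I(R_b) = V_A / R_b = 9.439/5.25 = 1.798 A.
(Equivalently: I_total = 6.470 A, then current-divider fraction G_k/ΣG = 0.2779.)

I ≈ 1.80 A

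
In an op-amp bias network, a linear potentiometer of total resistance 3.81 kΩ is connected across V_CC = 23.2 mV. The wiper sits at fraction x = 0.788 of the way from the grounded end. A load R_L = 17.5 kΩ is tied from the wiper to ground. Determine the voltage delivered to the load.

V_out ≈ 17.6 mV

Split the track: R_lower = x·R_p = 3.002 kΩ, R_upper = (1−x)·R_p = 0.8077 kΩ.
Lower segment in parallel with the load: 3.002 ‖ 17.5 = 2.563 kΩ.
Loaded-divider output: V_out = 23.2 × 0.7603 = 17.64 mV.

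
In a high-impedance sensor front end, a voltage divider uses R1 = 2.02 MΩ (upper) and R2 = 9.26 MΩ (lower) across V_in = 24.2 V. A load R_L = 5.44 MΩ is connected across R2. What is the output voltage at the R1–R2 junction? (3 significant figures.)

V_out ≈ 15.2 V

R2 ‖ R_L = (9.26 × 5.44)/(9.26 + 5.44) = 3.427 MΩ.
Then V_out = V_in · R2'/(R1 + R2') = 24.2 × 3.427/5.447 = 15.23 V.
(Unloaded it would be 19.9 V; the load pulls it down.)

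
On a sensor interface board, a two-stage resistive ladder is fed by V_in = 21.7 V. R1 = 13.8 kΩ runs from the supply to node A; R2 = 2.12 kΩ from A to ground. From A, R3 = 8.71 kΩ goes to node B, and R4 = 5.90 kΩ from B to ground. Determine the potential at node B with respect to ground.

Looking into the second stage from A: R3 + R4 = 14.61 kΩ appears in parallel with R2.
Effective lower resistance at A: R2 ‖ 14.61 = 1.851 kΩ.
So V_A = 21.7 × 0.1183 = 2.567 V.
V_B = V_A × 0.4038 = 1.037 V.

V_B ≈ 1.04 V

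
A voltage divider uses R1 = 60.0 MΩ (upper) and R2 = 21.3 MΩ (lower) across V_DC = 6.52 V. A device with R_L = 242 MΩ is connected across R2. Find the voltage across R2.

V_out ≈ 1.60 V

First combine the lower leg with the load: R2 ‖ R_L = 19.58 MΩ.
Then V_out = V_DC · R2'/(R1 + R2') = 6.52 × 19.58/79.58 = 1.604 V.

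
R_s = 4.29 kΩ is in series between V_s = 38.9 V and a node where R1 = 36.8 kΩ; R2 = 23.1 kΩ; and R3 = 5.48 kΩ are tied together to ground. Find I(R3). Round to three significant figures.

I ≈ 3.40 mA

Equivalent of the parallel group: R_p = 3.953 kΩ.
Node voltage V_A = V_s · R_p/(R_s + R_p) = 38.9 × 0.4796 = 18.66 V.
Branch current I = V_A/R3 = 18.66/5.48 = 3.404 mA.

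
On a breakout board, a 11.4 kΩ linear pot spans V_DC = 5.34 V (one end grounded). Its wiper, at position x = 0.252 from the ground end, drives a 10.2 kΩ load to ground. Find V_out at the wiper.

The pot divides into 8.527 kΩ above the wiper and 2.873 kΩ below.
Lower segment in parallel with the load: 2.873 ‖ 10.2 = 2.241 kΩ.
V_out = 5.34 × 2.241/(8.527 + 2.241) = 1.112 V.

V_out ≈ 1.11 V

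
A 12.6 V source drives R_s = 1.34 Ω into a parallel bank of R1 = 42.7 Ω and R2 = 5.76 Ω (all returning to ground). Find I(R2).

I ≈ 1.73 A

Combine the parallel branches: R_p = (1/42.7 + 1/5.76)⁻¹ = 5.075 Ω.
Node voltage V_A = V_in · R_p/(R_s + R_p) = 12.6 × 0.7911 = 9.968 V.
I(R2) = V_A / R2 = 9.968/5.76 = 1.731 A.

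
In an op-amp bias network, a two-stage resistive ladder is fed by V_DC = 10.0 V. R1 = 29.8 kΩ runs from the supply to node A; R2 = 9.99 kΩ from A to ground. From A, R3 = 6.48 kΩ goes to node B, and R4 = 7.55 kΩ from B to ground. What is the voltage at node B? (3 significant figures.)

V_B ≈ 0.881 V

Node A sees R2 in parallel with the series input of stage 2, R3 + R4 = 14.03 kΩ.
R2 ‖ (R3+R4) = 5.835 kΩ.
V_A = 10.0 × 5.835/(29.8 + 5.835) = 1.637 V.
V_B = V_A × 0.5381 = 0.8812 V.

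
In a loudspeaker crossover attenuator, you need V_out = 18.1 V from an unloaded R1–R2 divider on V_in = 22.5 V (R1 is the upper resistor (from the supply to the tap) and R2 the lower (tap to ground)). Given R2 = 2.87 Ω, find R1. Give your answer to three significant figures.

R1 ≈ 0.698 Ω

The divider ratio is R2/(R1+R2) = 18.1/22.5 = 0.8044.
Rearranging, R1 = R2·(1−k)/k = 2.87 × 0.2431 = 0.6977 Ω.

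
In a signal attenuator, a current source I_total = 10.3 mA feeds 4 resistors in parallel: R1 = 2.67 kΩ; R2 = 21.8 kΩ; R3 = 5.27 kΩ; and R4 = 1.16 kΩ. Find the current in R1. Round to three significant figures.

Conductances: ΣG = 1/2.67 + 1/21.8 + 1/5.27 + 1/1.16 = 1.472 (1/kΩ).
Current divider: I(R1) = I_total · G_k/ΣG = 10.3 × (0.3745/1.472) = 10.3 × 0.2544 = 2.620 mA.

I ≈ 2.62 mA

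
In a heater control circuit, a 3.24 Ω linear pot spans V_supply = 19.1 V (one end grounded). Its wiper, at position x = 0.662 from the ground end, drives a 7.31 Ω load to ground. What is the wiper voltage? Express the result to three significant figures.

Split the track: R_lower = x·R_p = 2.145 Ω, R_upper = (1−x)·R_p = 1.095 Ω.
(x·R_p) ‖ R_L = 1.658 Ω.
Loaded-divider output: V_out = 19.1 × 0.6023 = 11.50 V.

V_out ≈ 11.5 V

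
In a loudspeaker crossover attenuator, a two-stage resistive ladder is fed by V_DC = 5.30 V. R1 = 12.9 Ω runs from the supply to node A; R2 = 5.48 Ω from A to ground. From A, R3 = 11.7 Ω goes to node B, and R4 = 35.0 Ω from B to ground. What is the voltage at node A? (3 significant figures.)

Looking into the second stage from A: R3 + R4 = 46.70 Ω appears in parallel with R2.
R2 ‖ (R3+R4) = 4.904 Ω.
V_A = 5.30 × 4.904/(12.9 + 4.904) = 1.460 V.

V_A ≈ 1.46 V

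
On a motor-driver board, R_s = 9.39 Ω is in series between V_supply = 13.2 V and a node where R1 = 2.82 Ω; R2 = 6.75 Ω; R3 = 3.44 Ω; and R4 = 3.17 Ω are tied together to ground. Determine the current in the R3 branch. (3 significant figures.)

I ≈ 0.336 A

Equivalent of the parallel group: R_p = 0.9018 Ω.
Node voltage V_A = V_supply · R_p/(R_s + R_p) = 13.2 × 0.08762 = 1.157 V.
Branch current I = V_A/R3 = 1.157/3.44 = 0.3362 A.
(Check via current divider: I_total = 1.283 A; share G_k/ΣG = 0.2621 → same result.)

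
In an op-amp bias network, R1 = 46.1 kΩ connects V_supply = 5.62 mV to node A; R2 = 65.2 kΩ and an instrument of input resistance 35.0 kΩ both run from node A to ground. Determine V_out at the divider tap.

V_out ≈ 1.86 mV

First combine the lower leg with the load: R2 ‖ R_L = 22.77 kΩ.
Now apply the divider: V_out = 5.62 × 0.3307 = 1.858 mV.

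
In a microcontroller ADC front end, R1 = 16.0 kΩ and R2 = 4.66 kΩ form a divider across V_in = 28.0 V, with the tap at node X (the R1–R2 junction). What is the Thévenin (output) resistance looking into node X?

With V_in suppressed (replaced by a short), R_th = R1 ‖ R2 = (16.00 × 4.66)/(16.00 + 4.66) = 3.609 kΩ.

R_th ≈ 3.61 kΩ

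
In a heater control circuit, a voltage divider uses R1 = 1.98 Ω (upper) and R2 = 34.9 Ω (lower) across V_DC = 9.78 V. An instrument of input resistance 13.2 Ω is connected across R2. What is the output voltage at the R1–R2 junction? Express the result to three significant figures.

V_out ≈ 8.10 V

First combine the lower leg with the load: R2 ‖ R_L = 9.578 Ω.
Now apply the divider: V_out = 9.78 × 0.8287 = 8.105 V.
(Unloaded it would be 9.25 V; the load pulls it down.)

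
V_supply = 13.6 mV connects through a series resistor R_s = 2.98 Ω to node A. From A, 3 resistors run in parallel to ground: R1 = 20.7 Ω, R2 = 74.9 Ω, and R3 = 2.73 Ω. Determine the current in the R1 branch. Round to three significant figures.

Equivalent of the parallel group: R_p = 2.337 Ω.
V_A by voltage divider: V_A = 13.6 × 2.337/(2.98 + 2.337) = 5.977 mV.
I(R1) = V_A / R1 = 5.977/20.7 = 0.2888 mA.
(Equivalently: I_total = 2.558 mA, then current-divider fraction G_k/ΣG = 0.1129.)

I ≈ 0.289 mA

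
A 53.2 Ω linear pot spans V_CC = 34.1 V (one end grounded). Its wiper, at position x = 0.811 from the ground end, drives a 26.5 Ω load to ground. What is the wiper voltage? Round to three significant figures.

V_out ≈ 21.1 V

Lower segment x·R_p = 43.15 Ω; upper segment (1−x)·R_p = 10.05 Ω.
Lower segment in parallel with the load: 43.15 ‖ 26.5 = 16.42 Ω.
Loaded-divider output: V_out = 34.1 × 0.6202 = 21.15 V.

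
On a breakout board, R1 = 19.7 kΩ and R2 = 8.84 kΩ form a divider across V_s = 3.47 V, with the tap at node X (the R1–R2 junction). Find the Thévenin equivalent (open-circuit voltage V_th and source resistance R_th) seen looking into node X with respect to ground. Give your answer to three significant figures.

V_th ≈ 1.07 V, R_th ≈ 6.10 kΩ

With X open, the divider is unloaded: V_th = 3.47 × 8.84/28.54 = 1.075 V.
Looking into X with the source shorted: R_th = R1·R2/(R1+R2) = 19.70 × 8.84/28.54 = 6.102 kΩ.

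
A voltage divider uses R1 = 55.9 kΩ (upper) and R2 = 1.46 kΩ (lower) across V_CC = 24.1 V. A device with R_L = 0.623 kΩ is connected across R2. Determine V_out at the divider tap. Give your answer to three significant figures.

The load sits in parallel with R2, giving an effective lower resistance R2' = R2·R_L/(R2+R_L) = 0.4367 kΩ.
Voltage divider with the loaded lower leg: V_out = 24.1 × 0.4367/(55.9 + 0.4367) = 24.1 × 0.007751 = 0.1868 V.
(Unloaded it would be 0.613 V; the load pulls it down.)

V_out ≈ 0.187 V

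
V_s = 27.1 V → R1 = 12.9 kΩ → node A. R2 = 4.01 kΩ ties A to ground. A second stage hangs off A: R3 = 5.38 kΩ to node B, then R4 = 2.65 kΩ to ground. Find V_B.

Looking into the second stage from A: R3 + R4 = 8.030 kΩ appears in parallel with R2.
Effective lower resistance at A: R2 ‖ 8.030 = 2.674 kΩ.
V_A = 27.1 × 2.674/(12.9 + 2.674) = 4.654 V.
Then the unloaded second divider: V_B = V_A × R4/(R3+R4) = 4.654 × 0.3300 = 1.536 V.

V_B ≈ 1.54 V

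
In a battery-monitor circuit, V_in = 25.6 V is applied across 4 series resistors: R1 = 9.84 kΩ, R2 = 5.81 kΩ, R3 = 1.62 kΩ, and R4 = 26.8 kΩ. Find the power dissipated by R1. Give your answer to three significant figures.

P ≈ 3.32 mW

Series current I = V_in/ΣR = 25.6/44.07 = 0.5809 mA.
P = I²R = 0.3374 × 9.84 = 3.320 mW.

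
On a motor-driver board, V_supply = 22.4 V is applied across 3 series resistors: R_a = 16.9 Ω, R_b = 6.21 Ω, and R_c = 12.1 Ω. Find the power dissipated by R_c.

P ≈ 4.90 W

ΣR = 35.21 Ω → I = 22.4/35.21 = 0.6362 A.
P = I²R = 0.4047 × 12.1 = 4.897 W.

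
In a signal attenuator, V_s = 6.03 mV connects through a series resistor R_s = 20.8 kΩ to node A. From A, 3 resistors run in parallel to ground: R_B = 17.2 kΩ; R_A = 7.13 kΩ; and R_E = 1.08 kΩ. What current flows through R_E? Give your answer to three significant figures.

Combine the parallel branches: R_p = (1/17.2 + 1/7.13 + 1/1.08)⁻¹ = 0.8894 kΩ.
V_A by voltage divider: V_A = 6.03 × 0.8894/(20.8 + 0.8894) = 0.2473 mV.
I(R_E) = V_A / R_E = 0.2473/1.08 = 0.2290 µA.

I ≈ 0.229 µA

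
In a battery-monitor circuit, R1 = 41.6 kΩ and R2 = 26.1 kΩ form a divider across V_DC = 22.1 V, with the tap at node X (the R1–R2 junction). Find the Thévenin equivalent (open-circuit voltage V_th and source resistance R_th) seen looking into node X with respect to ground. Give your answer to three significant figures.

V_th ≈ 8.52 V, R_th ≈ 16.0 kΩ

With X open, the divider is unloaded: V_th = 22.1 × 26.1/67.70 = 8.520 V.
With V_DC suppressed (replaced by a short), R_th = R1 ‖ R2 = (41.60 × 26.1)/(41.60 + 26.1) = 16.04 kΩ.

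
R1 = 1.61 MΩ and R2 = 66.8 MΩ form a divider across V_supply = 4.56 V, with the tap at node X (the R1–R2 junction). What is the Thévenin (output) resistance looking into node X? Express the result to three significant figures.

Zeroing V_supply shorts the top of R1 to ground, so R_th = R1 ‖ R2 = 1.572 MΩ.

R_th ≈ 1.57 MΩ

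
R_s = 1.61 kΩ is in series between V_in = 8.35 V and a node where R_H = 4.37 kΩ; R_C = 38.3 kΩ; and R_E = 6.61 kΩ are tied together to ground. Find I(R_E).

Equivalent of the parallel group: R_p = 2.462 kΩ.
V_A by voltage divider: V_A = 8.35 × 2.462/(1.61 + 2.462) = 5.048 V.
I(R_E) = V_A / R_E = 5.048/6.61 = 0.7637 mA.

I ≈ 0.764 mA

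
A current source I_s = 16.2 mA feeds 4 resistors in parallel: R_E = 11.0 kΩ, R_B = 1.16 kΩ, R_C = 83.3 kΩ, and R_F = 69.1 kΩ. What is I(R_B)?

Total conductance ΣG = 1/11.0 + 1/1.16 + 1/83.3 + 1/69.1 = 0.9795 (units of 1/kΩ).
R_B takes the fraction G_k/ΣG = 0.8621/0.9795 = 0.8802, so I = 16.2 × 0.8802 = 14.26 mA.

I ≈ 14.3 mA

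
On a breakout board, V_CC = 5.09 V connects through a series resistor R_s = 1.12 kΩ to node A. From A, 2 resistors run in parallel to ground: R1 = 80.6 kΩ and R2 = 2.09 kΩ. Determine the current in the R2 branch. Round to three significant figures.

Combine the parallel branches: R_p = (1/80.6 + 1/2.09)⁻¹ = 2.037 kΩ.
V_A by voltage divider: V_A = 5.09 × 2.037/(1.12 + 2.037) = 3.284 V.
I(R2) = V_A / R2 = 3.284/2.09 = 1.571 mA.

I ≈ 1.57 mA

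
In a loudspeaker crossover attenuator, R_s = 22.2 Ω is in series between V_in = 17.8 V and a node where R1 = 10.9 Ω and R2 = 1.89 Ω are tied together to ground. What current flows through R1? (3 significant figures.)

Parallel bank: R_p = 1/(1/10.9 + 1/1.89) = 1.611 Ω.
V_A = 17.8 × 1.611/23.81 = 1.204 V.
Branch current I = V_A/R1 = 1.204/10.9 = 0.1105 A.

I ≈ 0.110 A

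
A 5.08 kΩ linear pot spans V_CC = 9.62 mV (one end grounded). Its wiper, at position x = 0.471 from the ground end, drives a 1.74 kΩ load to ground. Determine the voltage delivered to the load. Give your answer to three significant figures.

Lower segment x·R_p = 2.393 kΩ; upper segment (1−x)·R_p = 2.687 kΩ.
R_L loads the lower segment: effective lower R = 1.007 kΩ.
Then V_out = V_CC · 1.007/(2.687 + 1.007) = 2.623 mV.

V_out ≈ 2.62 mV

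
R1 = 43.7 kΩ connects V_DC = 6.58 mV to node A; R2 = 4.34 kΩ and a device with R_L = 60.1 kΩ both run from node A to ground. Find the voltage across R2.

R2 ‖ R_L = (4.34 × 60.1)/(4.34 + 60.1) = 4.048 kΩ.
Voltage divider with the loaded lower leg: V_out = 6.58 × 4.048/(43.7 + 4.048) = 6.58 × 0.08477 = 0.5578 mV.

V_out ≈ 0.558 mV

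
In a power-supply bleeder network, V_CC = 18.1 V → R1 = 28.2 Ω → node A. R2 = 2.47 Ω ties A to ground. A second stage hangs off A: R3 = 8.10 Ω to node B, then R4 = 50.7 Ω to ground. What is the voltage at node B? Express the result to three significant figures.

V_B ≈ 1.21 V

The second stage (R3 + R4 = 58.80 Ω) loads node A in parallel with R2.
R2 ‖ (R3+R4) = 2.370 Ω.
V_A = 18.1 × 2.370/(28.2 + 2.370) = 1.403 V.
V_B = V_A × 0.8622 = 1.210 V.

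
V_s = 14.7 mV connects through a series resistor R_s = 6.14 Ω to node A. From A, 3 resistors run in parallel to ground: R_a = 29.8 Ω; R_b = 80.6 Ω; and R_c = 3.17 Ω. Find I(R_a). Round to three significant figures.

I ≈ 0.153 mA

Equivalent of the parallel group: R_p = 2.767 Ω.
Node voltage V_A = V_s · R_p/(R_s + R_p) = 14.7 × 0.3106 = 4.566 mV.
Branch current I = V_A/R_a = 4.566/29.8 = 0.1532 mA.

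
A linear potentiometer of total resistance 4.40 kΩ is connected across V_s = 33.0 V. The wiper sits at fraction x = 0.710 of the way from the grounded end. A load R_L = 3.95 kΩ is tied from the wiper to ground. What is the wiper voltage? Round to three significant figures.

V_out ≈ 19.1 V

Lower segment x·R_p = 3.124 kΩ; upper segment (1−x)·R_p = 1.276 kΩ.
R_L loads the lower segment: effective lower R = 1.744 kΩ.
Then V_out = V_s · 1.744/(1.276 + 1.744) = 19.06 V.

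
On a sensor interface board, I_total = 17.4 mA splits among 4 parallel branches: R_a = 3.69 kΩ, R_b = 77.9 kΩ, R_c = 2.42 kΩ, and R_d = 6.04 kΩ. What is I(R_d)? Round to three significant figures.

I ≈ 3.34 mA

Total conductance ΣG = 1/3.69 + 1/77.9 + 1/2.42 + 1/6.04 = 0.8626 (units of 1/kΩ).
By the current-divider rule, I = I_total · G_k/ΣG = 17.4 × 0.1919 = 3.340 mA.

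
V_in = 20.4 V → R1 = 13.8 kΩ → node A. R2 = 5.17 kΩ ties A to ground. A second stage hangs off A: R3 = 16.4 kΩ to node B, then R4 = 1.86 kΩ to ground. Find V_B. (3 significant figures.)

V_B ≈ 0.470 V

Looking into the second stage from A: R3 + R4 = 18.26 kΩ appears in parallel with R2.
Effective lower resistance at A: R2 ‖ 18.26 = 4.029 kΩ.
First divider: V_A = V_in · 4.029/(13.8 + 4.029) = 4.610 V.
V_B = V_A × 0.1019 = 0.4696 V.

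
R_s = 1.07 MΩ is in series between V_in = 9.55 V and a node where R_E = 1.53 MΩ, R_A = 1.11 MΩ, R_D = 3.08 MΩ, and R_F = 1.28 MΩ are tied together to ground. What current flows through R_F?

Equivalent of the parallel group: R_p = 0.3759 MΩ.
V_A by voltage divider: V_A = 9.55 × 0.3759/(1.07 + 0.3759) = 2.483 V.
Branch current I = V_A/R_F = 2.483/1.28 = 1.940 µA.

I ≈ 1.94 µA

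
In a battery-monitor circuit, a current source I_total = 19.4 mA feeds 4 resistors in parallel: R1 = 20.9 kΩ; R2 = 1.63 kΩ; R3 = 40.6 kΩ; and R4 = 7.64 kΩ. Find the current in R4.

Conductances: ΣG = 1/20.9 + 1/1.63 + 1/40.6 + 1/7.64 = 0.8169 (1/kΩ).
Current divider: I(R4) = I_total · G_k/ΣG = 19.4 × (0.1309/0.8169) = 19.4 × 0.1602 = 3.109 mA.

I ≈ 3.11 mA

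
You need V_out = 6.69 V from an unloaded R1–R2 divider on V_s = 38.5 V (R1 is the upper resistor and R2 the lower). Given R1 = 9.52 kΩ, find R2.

V_out/V_s = R2/(R1+R2) = 0.1738.
Rearranging, R2 = R1·k/(1−k) = 9.52 × 0.2103 = 2.002 kΩ.

R2 ≈ 2.00 kΩ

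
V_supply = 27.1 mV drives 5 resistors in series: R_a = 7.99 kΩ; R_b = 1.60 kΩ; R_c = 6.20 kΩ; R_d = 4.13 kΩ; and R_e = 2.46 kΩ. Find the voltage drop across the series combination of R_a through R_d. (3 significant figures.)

V ≈ 24.1 mV

Series total: ΣR = 7.99 + 1.60 + 6.20 + 4.13 + 2.46 = 22.38 kΩ.
R_{R_a..R_d} = 7.99 + 1.60 + 6.20 + 4.13 = 19.92 kΩ.
By the voltage-divider rule, V = 27.1 × 19.92/22.38 = 24.12 mV.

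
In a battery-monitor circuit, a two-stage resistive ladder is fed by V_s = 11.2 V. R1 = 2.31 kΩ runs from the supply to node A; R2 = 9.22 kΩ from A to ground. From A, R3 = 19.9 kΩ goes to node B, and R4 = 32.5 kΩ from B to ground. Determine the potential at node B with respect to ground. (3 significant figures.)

V_B ≈ 5.37 V

The second stage (R3 + R4 = 52.40 kΩ) loads node A in parallel with R2.
Effective lower resistance at A: R2 ‖ 52.40 = 7.840 kΩ.
V_A = 11.2 × 7.840/(2.31 + 7.840) = 8.651 V.
Stage 2 is unloaded, so V_B = V_A · R4/(R3+R4) = 8.651 × 32.5/52.40 = 5.366 V.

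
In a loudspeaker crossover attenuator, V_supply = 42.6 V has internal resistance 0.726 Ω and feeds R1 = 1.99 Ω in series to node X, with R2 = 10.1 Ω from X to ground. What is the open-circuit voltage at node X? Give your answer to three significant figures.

V_th ≈ 33.6 V

R1' = 0.726 + 1.99 = 2.716 Ω (source resistance + R1).
With X open, the divider is unloaded: V_th = 42.6 × 10.1/12.82 = 33.57 V.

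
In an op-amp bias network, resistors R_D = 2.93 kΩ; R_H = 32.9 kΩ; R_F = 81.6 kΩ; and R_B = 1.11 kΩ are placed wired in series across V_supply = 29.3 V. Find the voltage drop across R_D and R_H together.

Total series resistance ΣR = 2.93 + 32.9 + 81.6 + 1.11 = 118.5 kΩ.
R_{R_D..R_H} = 2.93 + 32.9 = 35.83 kΩ.
By the voltage-divider rule, V = 29.3 × 35.83/118.5 = 8.856 V.

V ≈ 8.86 V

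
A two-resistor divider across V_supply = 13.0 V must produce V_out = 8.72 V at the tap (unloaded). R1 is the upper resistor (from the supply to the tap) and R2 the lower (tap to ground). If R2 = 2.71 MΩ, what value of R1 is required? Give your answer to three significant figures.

The divider ratio is R2/(R1+R2) = 8.72/13.0 = 0.6708.
Rearranging, R1 = R2·(1−k)/k = 2.71 × 0.4908 = 1.330 MΩ.

R1 ≈ 1.33 MΩ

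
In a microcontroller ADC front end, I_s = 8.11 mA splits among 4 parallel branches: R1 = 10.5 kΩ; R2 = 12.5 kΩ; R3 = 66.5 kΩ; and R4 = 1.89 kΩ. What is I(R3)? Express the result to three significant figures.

Total conductance ΣG = 1/10.5 + 1/12.5 + 1/66.5 + 1/1.89 = 0.7194 (units of 1/kΩ).
Current divider: I(R3) = I_s · G_k/ΣG = 8.11 × (0.01504/0.7194) = 8.11 × 0.02090 = 0.1695 mA.

I ≈ 0.170 mA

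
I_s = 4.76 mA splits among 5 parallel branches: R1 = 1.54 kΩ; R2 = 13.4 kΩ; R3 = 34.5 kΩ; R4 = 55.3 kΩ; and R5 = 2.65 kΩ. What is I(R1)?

ΣG = 1/1.54 + 1/13.4 + 1/34.5 + 1/55.3 + 1/2.65 = 1.148.
By the current-divider rule, I = I_s · G_k/ΣG = 4.76 × 0.5654 = 2.691 mA.

I ≈ 2.69 mA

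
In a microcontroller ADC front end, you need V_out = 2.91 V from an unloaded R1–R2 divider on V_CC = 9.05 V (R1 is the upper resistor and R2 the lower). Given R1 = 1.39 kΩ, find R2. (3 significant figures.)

R2 ≈ 0.659 kΩ

The divider ratio is R2/(R1+R2) = 2.91/9.05 = 0.3215.
So R2 = R1 · V_out/(V_CC − V_out) = 1.39 × 2.91/(9.05 − 2.91) = 1.39 × 0.4739 = 0.6588 kΩ.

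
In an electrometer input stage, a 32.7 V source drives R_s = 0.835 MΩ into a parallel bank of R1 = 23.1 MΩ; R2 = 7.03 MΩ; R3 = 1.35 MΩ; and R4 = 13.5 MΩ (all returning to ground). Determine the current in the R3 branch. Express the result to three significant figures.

I ≈ 13.2 µA

Equivalent of the parallel group: R_p = 0.9996 MΩ.
V_A by voltage divider: V_A = 32.7 × 0.9996/(0.835 + 0.9996) = 17.82 V.
Branch current I = V_A/R3 = 17.82/1.35 = 13.20 µA.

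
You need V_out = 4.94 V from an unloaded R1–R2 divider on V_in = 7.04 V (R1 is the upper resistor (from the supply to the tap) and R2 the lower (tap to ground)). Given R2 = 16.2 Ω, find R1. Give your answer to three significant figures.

V_out/V_in = R2/(R1+R2) = 0.7017.
R1 = R2·(1/k − 1) = 16.2 × 0.4251 = 6.887 Ω.

R1 ≈ 6.89 Ω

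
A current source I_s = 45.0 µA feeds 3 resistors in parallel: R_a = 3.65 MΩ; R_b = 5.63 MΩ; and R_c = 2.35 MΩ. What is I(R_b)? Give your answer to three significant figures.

Conductances: ΣG = 1/3.65 + 1/5.63 + 1/2.35 = 0.8771 (1/MΩ).
Current divider: I(R_b) = I_s · G_k/ΣG = 45.0 × (0.1776/0.8771) = 45.0 × 0.2025 = 9.113 µA.

I ≈ 9.11 µA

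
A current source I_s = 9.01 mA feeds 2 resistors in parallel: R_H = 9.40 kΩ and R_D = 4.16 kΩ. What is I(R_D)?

I ≈ 6.25 mA

For two parallel branches, I_k = I_s · (other R)/(sum of R).
So I = 9.01 × 9.40/13.56 = 6.246 mA.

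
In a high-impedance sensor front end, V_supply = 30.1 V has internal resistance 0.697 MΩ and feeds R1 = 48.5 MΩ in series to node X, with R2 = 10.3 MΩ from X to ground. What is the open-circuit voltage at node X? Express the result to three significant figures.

R1' = 0.697 + 48.5 = 49.20 MΩ (source resistance + R1).
Open-circuit (no load on X): V_th = V_supply · R2/(R1' + R2) = 30.1 × 10.3/(49.20 + 10.3) = 5.211 V.

V_th ≈ 5.21 V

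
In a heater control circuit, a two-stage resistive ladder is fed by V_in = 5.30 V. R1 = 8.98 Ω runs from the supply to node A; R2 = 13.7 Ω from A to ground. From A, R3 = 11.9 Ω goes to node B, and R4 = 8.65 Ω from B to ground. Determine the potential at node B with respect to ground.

Looking into the second stage from A: R3 + R4 = 20.55 Ω appears in parallel with R2.
Effective lower resistance at A: R2 ‖ 20.55 = 8.220 Ω.
First divider: V_A = V_in · 8.220/(8.98 + 8.220) = 2.533 V.
V_B = V_A × 0.4209 = 1.066 V.

V_B ≈ 1.07 V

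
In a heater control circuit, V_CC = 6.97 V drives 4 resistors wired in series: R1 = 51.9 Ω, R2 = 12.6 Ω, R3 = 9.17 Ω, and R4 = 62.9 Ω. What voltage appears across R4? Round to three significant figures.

ΣR = 51.9 + 12.6 + 9.17 + 62.9 = 136.6 Ω.
By the voltage-divider rule, V = 6.97 × 62.90/136.6 = 3.210 V.

V ≈ 3.21 V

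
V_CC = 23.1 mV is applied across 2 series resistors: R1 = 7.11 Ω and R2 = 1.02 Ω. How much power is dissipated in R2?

P ≈ 8.23 µW

Series current I = V_CC/ΣR = 23.1/8.130 = 2.841 mA.
P(R2) = I²·R2 = (2.841)² × 1.02 = 8.235 µW.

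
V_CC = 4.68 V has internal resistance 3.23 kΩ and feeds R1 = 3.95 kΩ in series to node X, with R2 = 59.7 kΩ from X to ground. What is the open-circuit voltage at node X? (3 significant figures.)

V_th ≈ 4.18 V

R1' = 3.23 + 3.95 = 7.180 kΩ (source resistance + R1).
Open-circuit (no load on X): V_th = V_CC · R2/(R1' + R2) = 4.68 × 59.7/(7.180 + 59.7) = 4.178 V.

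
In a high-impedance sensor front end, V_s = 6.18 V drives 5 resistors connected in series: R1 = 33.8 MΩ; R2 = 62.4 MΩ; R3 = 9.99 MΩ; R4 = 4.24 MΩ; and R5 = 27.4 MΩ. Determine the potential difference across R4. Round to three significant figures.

V ≈ 0.190 V

ΣR = 33.8 + 62.4 + 9.99 + 4.24 + 27.4 = 137.8 MΩ.
By the voltage-divider rule, V = 6.18 × 4.240/137.8 = 0.1901 V.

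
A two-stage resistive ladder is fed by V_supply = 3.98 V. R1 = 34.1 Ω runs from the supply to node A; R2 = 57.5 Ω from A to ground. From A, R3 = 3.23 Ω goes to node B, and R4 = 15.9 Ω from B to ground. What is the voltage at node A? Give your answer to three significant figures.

V_A ≈ 1.18 V

Node A sees R2 in parallel with the series input of stage 2, R3 + R4 = 19.13 Ω.
R2 ‖ (R3+R4) = 14.35 Ω.
First divider: V_A = V_supply · 14.35/(34.1 + 14.35) = 1.179 V.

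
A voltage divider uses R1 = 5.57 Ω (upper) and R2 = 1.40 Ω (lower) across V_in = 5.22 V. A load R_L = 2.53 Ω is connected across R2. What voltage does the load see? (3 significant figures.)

V_out ≈ 0.727 V

The load sits in parallel with R2, giving an effective lower resistance R2' = R2·R_L/(R2+R_L) = 0.9013 Ω.
Then V_out = V_in · R2'/(R1 + R2') = 5.22 × 0.9013/6.471 = 0.7270 V.
(Unloaded it would be 1.05 V; the load pulls it down.)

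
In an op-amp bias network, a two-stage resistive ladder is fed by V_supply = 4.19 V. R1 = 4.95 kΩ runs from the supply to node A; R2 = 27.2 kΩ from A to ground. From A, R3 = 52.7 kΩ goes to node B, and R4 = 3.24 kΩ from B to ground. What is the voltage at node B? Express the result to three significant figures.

V_B ≈ 0.191 V

The second stage (R3 + R4 = 55.94 kΩ) loads node A in parallel with R2.
Effective lower resistance at A: R2 ‖ 55.94 = 18.30 kΩ.
V_A = 4.19 × 18.30/(4.95 + 18.30) = 3.298 V.
Then the unloaded second divider: V_B = V_A × R4/(R3+R4) = 3.298 × 0.05792 = 0.1910 V.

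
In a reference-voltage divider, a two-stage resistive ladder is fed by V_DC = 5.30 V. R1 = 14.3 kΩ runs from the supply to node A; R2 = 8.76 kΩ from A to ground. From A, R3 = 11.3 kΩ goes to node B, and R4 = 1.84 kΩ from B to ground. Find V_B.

V_B ≈ 0.199 V

Node A sees R2 in parallel with the series input of stage 2, R3 + R4 = 13.14 kΩ.
R2 ‖ (R3+R4) = 5.256 kΩ.
First divider: V_A = V_DC · 5.256/(14.3 + 5.256) = 1.424 V.
V_B = V_A × 0.1400 = 0.1995 V.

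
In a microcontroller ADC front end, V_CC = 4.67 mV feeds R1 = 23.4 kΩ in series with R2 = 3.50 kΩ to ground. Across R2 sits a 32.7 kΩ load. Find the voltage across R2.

V_out ≈ 0.556 mV

R2 ‖ R_L = (3.50 × 32.7)/(3.50 + 32.7) = 3.162 kΩ.
Voltage divider with the loaded lower leg: V_out = 4.67 × 3.162/(23.4 + 3.162) = 4.67 × 0.1190 = 0.5559 mV.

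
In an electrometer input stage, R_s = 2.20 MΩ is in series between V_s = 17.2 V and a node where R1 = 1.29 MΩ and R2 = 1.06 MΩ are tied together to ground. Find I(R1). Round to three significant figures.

Parallel bank: R_p = 1/(1/1.29 + 1/1.06) = 0.5819 MΩ.
Node voltage V_A = V_s · R_p/(R_s + R_p) = 17.2 × 0.2092 = 3.598 V.
Branch current I = V_A/R1 = 3.598/1.29 = 2.789 µA.

I ≈ 2.79 µA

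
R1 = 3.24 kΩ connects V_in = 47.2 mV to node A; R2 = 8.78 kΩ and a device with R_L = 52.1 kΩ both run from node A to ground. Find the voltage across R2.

First combine the lower leg with the load: R2 ‖ R_L = 7.514 kΩ.
Now apply the divider: V_out = 47.2 × 0.6987 = 32.98 mV.
(Unloaded it would be 34.5 mV; the load pulls it down.)

V_out ≈ 33.0 mV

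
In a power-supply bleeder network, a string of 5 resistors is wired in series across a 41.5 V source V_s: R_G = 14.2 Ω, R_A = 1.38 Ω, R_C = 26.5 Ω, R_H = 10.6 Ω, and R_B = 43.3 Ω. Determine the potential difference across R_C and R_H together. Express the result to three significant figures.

V ≈ 16.0 V

Series total: ΣR = 14.2 + 1.38 + 26.5 + 10.6 + 43.3 = 95.98 Ω.
R_{R_C..R_H} = 26.5 + 10.6 = 37.10 Ω.
V = V_s · R/ΣR = 41.5 × 0.3865 = 16.04 V.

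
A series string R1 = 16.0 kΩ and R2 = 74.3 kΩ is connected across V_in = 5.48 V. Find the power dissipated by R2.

P ≈ 0.274 mW

Series current I = V_in/ΣR = 5.48/90.30 = 0.06069 mA.
P(R2) = I²·R2 = (0.06069)² × 74.3 = 0.2736 mW.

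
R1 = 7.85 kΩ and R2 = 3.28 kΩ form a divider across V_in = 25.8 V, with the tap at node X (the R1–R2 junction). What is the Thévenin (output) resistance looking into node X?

R_th ≈ 2.31 kΩ

Looking into X with the source shorted: R_th = R1·R2/(R1+R2) = 7.850 × 3.28/11.13 = 2.313 kΩ.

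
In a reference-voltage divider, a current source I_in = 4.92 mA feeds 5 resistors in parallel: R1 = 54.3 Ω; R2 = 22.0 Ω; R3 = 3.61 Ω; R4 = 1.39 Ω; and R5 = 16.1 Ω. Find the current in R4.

I ≈ 3.15 mA

ΣG = 1/54.3 + 1/22.0 + 1/3.61 + 1/1.39 + 1/16.1 = 1.122.
By the current-divider rule, I = I_in · G_k/ΣG = 4.92 × 0.6410 = 3.154 mA.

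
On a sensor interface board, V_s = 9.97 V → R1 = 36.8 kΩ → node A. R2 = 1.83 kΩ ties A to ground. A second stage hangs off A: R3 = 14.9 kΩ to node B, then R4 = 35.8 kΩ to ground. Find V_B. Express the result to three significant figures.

V_B ≈ 0.322 V

The second stage (R3 + R4 = 50.70 kΩ) loads node A in parallel with R2.
Effective lower resistance at A: R2 ‖ 50.70 = 1.766 kΩ.
First divider: V_A = V_s · 1.766/(36.8 + 1.766) = 0.4566 V.
Stage 2 is unloaded, so V_B = V_A · R4/(R3+R4) = 0.4566 × 35.8/50.70 = 0.3224 V.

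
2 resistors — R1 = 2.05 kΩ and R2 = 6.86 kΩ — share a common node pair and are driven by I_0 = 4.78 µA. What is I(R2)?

With just two branches, the current splits inversely with resistance.
So I = 4.78 × 2.05/8.910 = 1.100 µA.

I ≈ 1.10 µA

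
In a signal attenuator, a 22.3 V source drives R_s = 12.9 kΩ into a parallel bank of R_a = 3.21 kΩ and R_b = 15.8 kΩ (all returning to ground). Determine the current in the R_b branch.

Combine the parallel branches: R_p = (1/3.21 + 1/15.8)⁻¹ = 2.668 kΩ.
V_A by voltage divider: V_A = 22.3 × 2.668/(12.9 + 2.668) = 3.822 V.
I(R_b) = V_A / R_b = 3.822/15.8 = 0.2419 mA.

I ≈ 0.242 mA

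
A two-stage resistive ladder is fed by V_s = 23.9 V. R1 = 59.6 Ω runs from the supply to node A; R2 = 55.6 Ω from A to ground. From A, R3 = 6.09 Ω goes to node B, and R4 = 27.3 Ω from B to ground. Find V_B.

V_B ≈ 5.07 V

Looking into the second stage from A: R3 + R4 = 33.39 Ω appears in parallel with R2.
R2 ‖ (R3+R4) = 20.86 Ω.
V_A = 23.9 × 20.86/(59.6 + 20.86) = 6.197 V.
Then the unloaded second divider: V_B = V_A × R4/(R3+R4) = 6.197 × 0.8176 = 5.066 V.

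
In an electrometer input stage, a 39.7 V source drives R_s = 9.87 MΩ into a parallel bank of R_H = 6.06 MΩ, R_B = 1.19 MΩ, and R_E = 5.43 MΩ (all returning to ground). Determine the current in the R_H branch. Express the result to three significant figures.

I ≈ 0.514 µA

Equivalent of the parallel group: R_p = 0.8407 MΩ.
Node voltage V_A = V_supply · R_p/(R_s + R_p) = 39.7 × 0.07849 = 3.116 V.
Branch current I = V_A/R_H = 3.116/6.06 = 0.5142 µA.
(Check via current divider: I_total = 3.707 µA; share G_k/ΣG = 0.1387 → same result.)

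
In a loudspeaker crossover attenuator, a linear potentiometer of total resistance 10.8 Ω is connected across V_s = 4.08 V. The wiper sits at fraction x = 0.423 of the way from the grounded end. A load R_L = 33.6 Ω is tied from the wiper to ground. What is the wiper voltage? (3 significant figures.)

V_out ≈ 1.60 V

Split the track: R_lower = x·R_p = 4.568 Ω, R_upper = (1−x)·R_p = 6.232 Ω.
(x·R_p) ‖ R_L = 4.022 Ω.
V_out = 4.08 × 4.022/(6.232 + 4.022) = 1.600 V.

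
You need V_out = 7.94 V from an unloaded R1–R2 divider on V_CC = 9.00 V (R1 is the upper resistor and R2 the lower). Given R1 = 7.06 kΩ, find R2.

R2 ≈ 52.9 kΩ

The divider ratio is R2/(R1+R2) = 7.94/9.00 = 0.8822.
R2 = R1 · 0.8822/(1 − 0.8822) = 52.88 kΩ.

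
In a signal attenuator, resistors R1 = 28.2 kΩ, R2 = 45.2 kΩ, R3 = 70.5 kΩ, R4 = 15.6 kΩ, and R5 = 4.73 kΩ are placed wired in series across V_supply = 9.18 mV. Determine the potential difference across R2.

V ≈ 2.53 mV

Series total: ΣR = 28.2 + 45.2 + 70.5 + 15.6 + 4.73 = 164.2 kΩ.
By the voltage-divider rule, V = 9.18 × 45.20/164.2 = 2.527 mV.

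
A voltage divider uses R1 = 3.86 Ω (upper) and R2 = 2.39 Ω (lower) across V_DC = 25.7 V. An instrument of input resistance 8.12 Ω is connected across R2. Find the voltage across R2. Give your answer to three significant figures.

The load sits in parallel with R2, giving an effective lower resistance R2' = R2·R_L/(R2+R_L) = 1.847 Ω.
Voltage divider with the loaded lower leg: V_out = 25.7 × 1.847/(3.86 + 1.847) = 25.7 × 0.3236 = 8.316 V.
(Unloaded it would be 9.83 V; the load pulls it down.)

V_out ≈ 8.32 V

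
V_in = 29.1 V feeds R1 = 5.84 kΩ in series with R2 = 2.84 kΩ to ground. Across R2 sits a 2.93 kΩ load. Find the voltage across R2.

V_out ≈ 5.76 V

The load sits in parallel with R2, giving an effective lower resistance R2' = R2·R_L/(R2+R_L) = 1.442 kΩ.
Now apply the divider: V_out = 29.1 × 0.1980 = 5.763 V.
(Unloaded it would be 9.52 V; the load pulls it down.)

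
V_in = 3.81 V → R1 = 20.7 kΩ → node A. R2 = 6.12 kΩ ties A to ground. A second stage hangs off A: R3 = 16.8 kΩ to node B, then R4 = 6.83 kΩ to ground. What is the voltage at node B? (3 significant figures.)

The second stage (R3 + R4 = 23.63 kΩ) loads node A in parallel with R2.
Effective lower resistance at A: R2 ‖ 23.63 = 4.861 kΩ.
First divider: V_A = V_in · 4.861/(20.7 + 4.861) = 0.7246 V.
V_B = V_A × 0.2890 = 0.2094 V.

V_B ≈ 0.209 V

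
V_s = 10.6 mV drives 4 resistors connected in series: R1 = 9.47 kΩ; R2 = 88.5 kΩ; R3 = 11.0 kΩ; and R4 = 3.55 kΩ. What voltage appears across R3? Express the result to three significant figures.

V ≈ 1.04 mV

Total series resistance ΣR = 9.47 + 88.5 + 11.0 + 3.55 = 112.5 kΩ.
By the voltage-divider rule, V = 10.6 × 11.00/112.5 = 1.036 mV.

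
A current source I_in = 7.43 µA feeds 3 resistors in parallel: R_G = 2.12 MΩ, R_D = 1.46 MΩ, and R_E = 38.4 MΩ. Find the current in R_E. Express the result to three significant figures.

I ≈ 0.164 µA

ΣG = 1/2.12 + 1/1.46 + 1/38.4 = 1.183.
By the current-divider rule, I = I_in · G_k/ΣG = 7.43 × 0.02202 = 0.1636 µA.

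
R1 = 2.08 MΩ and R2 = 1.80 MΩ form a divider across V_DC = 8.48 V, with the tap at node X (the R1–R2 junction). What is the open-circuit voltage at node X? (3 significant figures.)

Open-circuit (no load on X): V_th = V_DC · R2/(R1 + R2) = 8.48 × 1.80/(2.080 + 1.80) = 3.934 V.

V_th ≈ 3.93 V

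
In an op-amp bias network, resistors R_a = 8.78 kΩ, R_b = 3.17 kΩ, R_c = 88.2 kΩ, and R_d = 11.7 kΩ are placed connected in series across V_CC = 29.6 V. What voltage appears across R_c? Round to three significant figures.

V ≈ 23.3 V

Total series resistance ΣR = 8.78 + 3.17 + 88.2 + 11.7 = 111.8 kΩ.
By the voltage-divider rule, V = 29.6 × 88.20/111.8 = 23.34 V.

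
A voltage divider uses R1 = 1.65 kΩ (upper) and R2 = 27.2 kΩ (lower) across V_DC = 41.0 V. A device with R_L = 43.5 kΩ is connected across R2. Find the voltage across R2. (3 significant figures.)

First combine the lower leg with the load: R2 ‖ R_L = 16.74 kΩ.
Then V_out = V_DC · R2'/(R1 + R2') = 41.0 × 16.74/18.39 = 37.32 V.
(Unloaded it would be 38.7 V; the load pulls it down.)

V_out ≈ 37.3 V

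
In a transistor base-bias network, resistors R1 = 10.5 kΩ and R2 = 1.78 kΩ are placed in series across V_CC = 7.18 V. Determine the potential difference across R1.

V ≈ 6.14 V

Total series resistance ΣR = 10.5 + 1.78 = 12.28 kΩ.
By the voltage-divider rule, V = 7.18 × 10.50/12.28 = 6.139 V.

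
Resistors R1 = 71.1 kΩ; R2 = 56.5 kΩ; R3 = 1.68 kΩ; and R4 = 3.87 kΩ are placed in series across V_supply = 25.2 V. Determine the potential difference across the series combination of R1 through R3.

V ≈ 24.5 V

Total series resistance ΣR = 71.1 + 56.5 + 1.68 + 3.87 = 133.2 kΩ.
R_{R1..R3} = 71.1 + 56.5 + 1.68 = 129.3 kΩ.
Voltage divider: V = V_supply · (129.3 / 133.2) = 25.2 × 0.9709 = 24.47 V.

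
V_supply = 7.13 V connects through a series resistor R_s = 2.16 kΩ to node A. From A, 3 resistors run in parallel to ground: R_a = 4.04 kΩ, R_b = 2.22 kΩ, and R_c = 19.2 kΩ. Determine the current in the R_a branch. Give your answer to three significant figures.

I ≈ 0.674 mA

Equivalent of the parallel group: R_p = 1.333 kΩ.
V_A = 7.13 × 1.333/3.493 = 2.721 V.
I(R_a) = V_A / R_a = 2.721/4.04 = 0.6736 mA.
(Check via current divider: I_total = 2.041 mA; share G_k/ΣG = 0.3300 → same result.)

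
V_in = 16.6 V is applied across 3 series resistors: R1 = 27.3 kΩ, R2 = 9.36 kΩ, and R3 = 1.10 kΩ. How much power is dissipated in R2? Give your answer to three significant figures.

The common current is I = 16.6/37.76 = 0.4396 mA.
V(R2) = I·R = 4.115 V; P = V·I = 4.115 × 0.4396 = 1.809 mW.

P ≈ 1.81 mW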